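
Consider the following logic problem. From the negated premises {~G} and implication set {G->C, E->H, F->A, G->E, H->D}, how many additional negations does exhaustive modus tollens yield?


Initial negated facts: {~G}
Apply modus tollens to closure:
  (no implication fires)
Final negated: {~G}
New negations: {(none)}
Count = 0

0


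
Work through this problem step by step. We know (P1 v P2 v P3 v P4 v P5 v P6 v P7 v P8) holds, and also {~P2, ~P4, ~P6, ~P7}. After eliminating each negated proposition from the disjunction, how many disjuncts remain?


Original disjuncts (8): P1, P2, P3, P4, P5, P6, P7, P8
Negated (eliminate): ~P2, ~P4, ~P6, ~P7
Remaining disjuncts: P1, P3, P5, P8
Count = 8 - 4 = 4

4


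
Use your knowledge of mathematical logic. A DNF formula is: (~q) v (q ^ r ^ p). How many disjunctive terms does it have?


A DNF formula is a disjunction of terms (conjunctions).
Terms are separated by v.
Counting the disjuncts: 2 terms.

2


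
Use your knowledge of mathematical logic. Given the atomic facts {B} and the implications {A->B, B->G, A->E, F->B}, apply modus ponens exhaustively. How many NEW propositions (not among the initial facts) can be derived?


Initial facts: {B}
Apply modus ponens to closure:
  B and B->G  =>  G
Final known: {B, G}
New propositions: {G}
Count = 1

1


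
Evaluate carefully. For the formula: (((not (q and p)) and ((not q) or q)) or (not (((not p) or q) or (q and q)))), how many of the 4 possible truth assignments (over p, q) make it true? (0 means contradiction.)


Check all 4 assignments:
p=0, q=0: 1
p=0, q=1: 1
p=1, q=0: 1
p=1, q=1: 0
Count of True = 3

3


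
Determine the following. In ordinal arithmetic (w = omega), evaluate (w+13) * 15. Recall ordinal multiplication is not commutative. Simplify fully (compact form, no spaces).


Compute (w+13) * 15.
Ordinal * is associative and left-distributive over +, but NOT commutative; for finite n>1, n*w = w but w*n stays w*n.
(w+13) * 15 = (w+13) repeated 15 times. Each intermediate +13 is absorbed by the following w; only the last survives: w*15+13.
Result = w*15+13

w*15+13


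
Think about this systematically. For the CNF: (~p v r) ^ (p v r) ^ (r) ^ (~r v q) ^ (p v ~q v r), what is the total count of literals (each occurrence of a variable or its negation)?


Counting literals in each clause:
Clause 1: 2 literal(s)
Clause 2: 2 literal(s)
Clause 3: 1 literal(s)
Clause 4: 2 literal(s)
Clause 5: 3 literal(s)
Total = 10

10


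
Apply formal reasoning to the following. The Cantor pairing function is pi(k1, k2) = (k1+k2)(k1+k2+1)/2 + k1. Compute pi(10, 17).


k1 + k2 = 27
(k1+k2)(k1+k2+1)/2 = 27 * 28 / 2 = 378
pi = 378 + 10 = 388

388


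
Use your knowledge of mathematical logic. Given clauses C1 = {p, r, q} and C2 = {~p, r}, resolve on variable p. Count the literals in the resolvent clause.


Remove p from C1 and ~p from C2.
C1 remainder: {r, q}
C2 remainder: {r}
Union (resolvent): {q, r}
Resolvent has 2 literal(s).

2


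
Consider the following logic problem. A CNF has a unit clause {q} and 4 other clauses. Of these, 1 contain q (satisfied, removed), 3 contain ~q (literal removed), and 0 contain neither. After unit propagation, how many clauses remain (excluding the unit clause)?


Satisfied (removed): 1
Shortened (remain): 3
Unchanged (remain): 0
Remaining = 3 + 0 = 3

3


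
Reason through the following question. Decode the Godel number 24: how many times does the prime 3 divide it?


Factorize 24 by dividing by 3 repeatedly.
Division steps: 3 divides 24 exactly 1 time(s).
Exponent of 3 = 1

1


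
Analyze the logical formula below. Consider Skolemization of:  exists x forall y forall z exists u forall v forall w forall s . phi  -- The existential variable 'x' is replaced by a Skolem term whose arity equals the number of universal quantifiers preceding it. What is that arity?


Quantifier prefix: exists x forall y forall z exists u forall v forall w forall s
'x' is existentially quantified at position 1.
No universal quantifiers precede it.
Skolem function arity = 0 (a Skolem constant)

0


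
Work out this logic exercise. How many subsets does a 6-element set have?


The power set of a set with n elements has 2^n elements.
|P(S)| = 2^6 = 64

64


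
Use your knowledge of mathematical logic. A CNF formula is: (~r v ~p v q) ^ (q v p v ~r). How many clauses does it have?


A CNF formula is a conjunction of clauses.
Clauses are separated by ^.
Counting the conjuncts: 2 clauses.

2


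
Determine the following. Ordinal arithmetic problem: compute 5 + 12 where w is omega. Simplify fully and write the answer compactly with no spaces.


Compute 5 + 12.
Ordinal + is associative but NOT commutative; for finite n>0, n + w = w but w + n stays w+n.
Both operands finite; ordinal + agrees with natural +: 5 + 12 = 17.
Result = 17

17


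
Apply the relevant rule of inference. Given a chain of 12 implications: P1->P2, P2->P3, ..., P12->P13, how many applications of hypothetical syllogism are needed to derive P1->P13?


With 12 implications in a chain connecting 13 propositions:
P1->P2, P2->P3, ..., P12->P13
Steps needed = (number of implications) - 1 = 12 - 1 = 11

11


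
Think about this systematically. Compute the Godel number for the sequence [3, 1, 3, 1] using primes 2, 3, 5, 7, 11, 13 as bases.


Encode each element as an exponent of the corresponding prime:
  2^3 = 8
  3^1 = 3
  5^3 = 125
  7^1 = 7
Product = 8 * 3 * 125 * 7 = 21000

21000


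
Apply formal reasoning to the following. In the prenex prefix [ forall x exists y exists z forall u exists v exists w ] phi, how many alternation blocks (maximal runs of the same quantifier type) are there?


Quantifier-type sequence: A E E A E E  (A=forall, E=exists)
Group into maximal same-type runs:
  Ax1 | Ex2 | Ax1 | Ex2
Number of blocks = 4

4


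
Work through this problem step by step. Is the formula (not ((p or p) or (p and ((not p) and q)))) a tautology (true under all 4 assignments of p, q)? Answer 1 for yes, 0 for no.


Check all 4 assignments:
p=0, q=0: 1
p=0, q=1: 1
p=1, q=0: 0
p=1, q=1: 0
Satisfying count = 2/4.
Tautology iff count = 4: no.

0


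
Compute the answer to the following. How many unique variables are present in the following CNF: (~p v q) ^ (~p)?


Identify each variable that appears in the formula.
Variables found: p, q
Count = 2

2


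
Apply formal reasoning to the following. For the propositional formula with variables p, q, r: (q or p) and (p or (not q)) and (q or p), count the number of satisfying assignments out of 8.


Evaluate all 8 assignments for p, q, r:
p=0, q=0, r=0: 0
p=0, q=0, r=1: 0
p=0, q=1, r=0: 0
p=0, q=1, r=1: 0
p=1, q=0, r=0: 1
p=1, q=0, r=1: 1
p=1, q=1, r=0: 1
p=1, q=1, r=1: 1
Satisfying count = 4

4


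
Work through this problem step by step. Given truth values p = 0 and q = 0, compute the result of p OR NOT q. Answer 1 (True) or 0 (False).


p = 0, q = 0
Operation: p OR NOT q
Evaluate: 0 OR NOT 0 = 1

1


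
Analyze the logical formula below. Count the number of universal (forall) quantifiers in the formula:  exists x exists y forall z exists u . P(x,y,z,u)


Quantifier prefix: exists x exists y forall z exists u
Mark each quantifier type:
  E E U E
Universal count = 1, Existential count = 3
Asked for universal (forall) quantifiers: 1

1


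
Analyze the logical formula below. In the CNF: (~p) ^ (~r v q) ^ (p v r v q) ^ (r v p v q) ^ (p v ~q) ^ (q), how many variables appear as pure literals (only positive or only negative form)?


Check each variable for pure literal status:
p: mixed (not pure)
q: mixed (not pure)
r: mixed (not pure)
Pure literal count = 0

0


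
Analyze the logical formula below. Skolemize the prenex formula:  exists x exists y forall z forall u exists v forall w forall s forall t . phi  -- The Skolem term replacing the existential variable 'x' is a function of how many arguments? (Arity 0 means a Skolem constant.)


Quantifier prefix: exists x exists y forall z forall u exists v forall w forall s forall t
'x' is existentially quantified at position 1.
No universal quantifiers precede it.
Skolem function arity = 0 (a Skolem constant)

0


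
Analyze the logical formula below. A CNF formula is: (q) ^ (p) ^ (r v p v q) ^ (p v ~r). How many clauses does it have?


A CNF formula is a conjunction of clauses.
Clauses are separated by ^.
Counting the conjuncts: 4 clauses.

4


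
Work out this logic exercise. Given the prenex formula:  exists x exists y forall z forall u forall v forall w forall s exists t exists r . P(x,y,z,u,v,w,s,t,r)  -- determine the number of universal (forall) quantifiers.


Quantifier prefix: exists x exists y forall z forall u forall v forall w forall s exists t exists r
Mark each quantifier type:
  E E U U U U U E E
Universal count = 5, Existential count = 4
Asked for universal (forall) quantifiers: 5

5


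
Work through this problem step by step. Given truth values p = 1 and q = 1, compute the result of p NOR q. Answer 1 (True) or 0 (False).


p = 1, q = 1
Operation: p NOR q
Evaluate: 1 NOR 1 = 0

0


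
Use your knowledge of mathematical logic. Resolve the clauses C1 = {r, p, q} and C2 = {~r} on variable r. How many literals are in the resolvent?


Remove r from C1 and ~r from C2.
C1 remainder: {p, q}
C2 remainder: {}
Union (resolvent): {p, q}
Resolvent has 2 literal(s).

2


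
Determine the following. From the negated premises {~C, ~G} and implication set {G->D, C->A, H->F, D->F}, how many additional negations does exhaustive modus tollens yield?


Initial negated facts: {~C, ~G}
Apply modus tollens to closure:
  (no implication fires)
Final negated: {~C, ~G}
New negations: {(none)}
Count = 0

0


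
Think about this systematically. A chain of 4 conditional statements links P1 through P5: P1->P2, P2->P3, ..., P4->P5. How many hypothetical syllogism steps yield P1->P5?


With 4 implications in a chain connecting 5 propositions:
P1->P2, P2->P3, ..., P4->P5
Steps needed = (number of implications) - 1 = 4 - 1 = 3

3


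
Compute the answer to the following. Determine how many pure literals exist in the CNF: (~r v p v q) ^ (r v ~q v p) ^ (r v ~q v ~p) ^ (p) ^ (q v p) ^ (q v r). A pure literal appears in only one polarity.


Check each variable for pure literal status:
p: mixed (not pure)
q: mixed (not pure)
r: mixed (not pure)
Pure literal count = 0

0


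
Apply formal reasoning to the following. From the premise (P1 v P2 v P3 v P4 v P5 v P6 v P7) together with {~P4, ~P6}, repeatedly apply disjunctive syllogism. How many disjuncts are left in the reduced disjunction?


Original disjuncts (7): P1, P2, P3, P4, P5, P6, P7
Negated (eliminate): ~P4, ~P6
Remaining disjuncts: P1, P2, P3, P5, P7
Count = 7 - 2 = 5

5


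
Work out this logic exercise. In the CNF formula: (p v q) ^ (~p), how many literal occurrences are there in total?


Counting literals in each clause:
Clause 1: 2 literal(s)
Clause 2: 1 literal(s)
Total = 3

3


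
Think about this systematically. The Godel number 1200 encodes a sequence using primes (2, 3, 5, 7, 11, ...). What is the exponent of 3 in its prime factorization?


Factorize 1200 by dividing by 3 repeatedly.
Division steps: 3 divides 1200 exactly 1 time(s).
Exponent of 3 = 1

1


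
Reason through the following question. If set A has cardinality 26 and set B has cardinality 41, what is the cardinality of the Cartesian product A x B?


The Cartesian product A x B contains all ordered pairs (a, b).
|A x B| = |A| * |B| = 26 * 41 = 1066

1066


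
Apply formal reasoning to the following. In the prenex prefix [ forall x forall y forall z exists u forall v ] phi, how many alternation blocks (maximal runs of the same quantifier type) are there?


Quantifier-type sequence: A A A E A  (A=forall, E=exists)
Group into maximal same-type runs:
  Ax3 | Ex1 | Ax1
Number of blocks = 3

3


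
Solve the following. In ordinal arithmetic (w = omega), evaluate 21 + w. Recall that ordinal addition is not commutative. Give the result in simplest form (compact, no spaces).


Compute 21 + w.
Ordinal + is associative but NOT commutative; for finite n>0, n + w = w but w + n stays w+n.
Any finite left addend is absorbed by w on the right: 21 + w = w.
Result = w

w


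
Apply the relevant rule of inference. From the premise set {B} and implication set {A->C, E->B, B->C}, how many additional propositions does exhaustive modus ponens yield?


Initial facts: {B}
Apply modus ponens to closure:
  B and B->C  =>  C
Final known: {B, C}
New propositions: {C}
Count = 1

1


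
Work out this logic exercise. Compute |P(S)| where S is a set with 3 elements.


The power set of a set with n elements has 2^n elements.
|P(S)| = 2^3 = 8

8


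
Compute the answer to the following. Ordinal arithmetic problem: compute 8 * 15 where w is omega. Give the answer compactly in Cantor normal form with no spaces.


Compute 8 * 15.
Ordinal * is associative and left-distributive over +, but NOT commutative; for finite n>1, n*w = w but w*n stays w*n.
Both finite; ordinal * agrees with natural *: 8 * 15 = 120.
Result = 120

120


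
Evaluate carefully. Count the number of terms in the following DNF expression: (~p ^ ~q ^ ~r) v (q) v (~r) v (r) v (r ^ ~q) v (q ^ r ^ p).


A DNF formula is a disjunction of terms (conjunctions).
Terms are separated by v.
Counting the disjuncts: 6 terms.

6


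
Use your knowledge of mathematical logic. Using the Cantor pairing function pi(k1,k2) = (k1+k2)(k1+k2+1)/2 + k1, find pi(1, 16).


k1 + k2 = 17
(k1+k2)(k1+k2+1)/2 = 17 * 18 / 2 = 153
pi = 153 + 1 = 154

154


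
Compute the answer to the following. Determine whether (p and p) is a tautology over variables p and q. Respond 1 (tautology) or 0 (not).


Check all 4 assignments:
p=0, q=0: 0
p=0, q=1: 0
p=1, q=0: 1
p=1, q=1: 1
Satisfying count = 2/4.
Tautology iff count = 4: no.

0


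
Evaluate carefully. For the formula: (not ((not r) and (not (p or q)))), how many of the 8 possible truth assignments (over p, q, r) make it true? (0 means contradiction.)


Check all 8 assignments:
p=0, q=0, r=0: 0
p=0, q=0, r=1: 1
p=0, q=1, r=0: 1
p=0, q=1, r=1: 1
p=1, q=0, r=0: 1
p=1, q=0, r=1: 1
p=1, q=1, r=0: 1
p=1, q=1, r=1: 1
Count of True = 7

7


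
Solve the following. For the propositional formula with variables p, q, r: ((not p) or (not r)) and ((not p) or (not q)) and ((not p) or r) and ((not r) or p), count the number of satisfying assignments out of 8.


Evaluate all 8 assignments for p, q, r:
p=0, q=0, r=0: 1
p=0, q=0, r=1: 0
p=0, q=1, r=0: 1
p=0, q=1, r=1: 0
p=1, q=0, r=0: 0
p=1, q=0, r=1: 0
p=1, q=1, r=0: 0
p=1, q=1, r=1: 0
Satisfying count = 2

2


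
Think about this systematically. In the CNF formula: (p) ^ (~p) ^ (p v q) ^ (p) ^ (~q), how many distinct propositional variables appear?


Identify each variable that appears in the formula.
Variables found: p, q
Count = 2

2


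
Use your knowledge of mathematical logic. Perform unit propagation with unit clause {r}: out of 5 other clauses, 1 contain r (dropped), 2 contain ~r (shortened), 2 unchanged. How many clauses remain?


Satisfied (removed): 1
Shortened (remain): 2
Unchanged (remain): 2
Remaining = 2 + 2 = 4

4


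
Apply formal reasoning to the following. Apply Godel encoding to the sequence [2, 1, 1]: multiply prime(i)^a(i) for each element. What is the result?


Encode each element as an exponent of the corresponding prime:
  2^2 = 4
  3^1 = 3
  5^1 = 5
Product = 4 * 3 * 5 = 60

60


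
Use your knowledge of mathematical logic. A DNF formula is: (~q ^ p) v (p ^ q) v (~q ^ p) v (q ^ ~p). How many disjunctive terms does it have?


A DNF formula is a disjunction of terms (conjunctions).
Terms are separated by v.
Counting the disjuncts: 4 terms.

4


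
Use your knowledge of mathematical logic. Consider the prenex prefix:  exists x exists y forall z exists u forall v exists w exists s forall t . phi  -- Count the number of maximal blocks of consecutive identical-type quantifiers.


Quantifier-type sequence: E E A E A E E A  (A=forall, E=exists)
Group into maximal same-type runs:
  Ex2 | Ax1 | Ex1 | Ax1 | Ex2 | Ax1
Number of blocks = 6

6


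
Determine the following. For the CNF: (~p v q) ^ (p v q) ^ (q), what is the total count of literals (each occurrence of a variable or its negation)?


Counting literals in each clause:
Clause 1: 2 literal(s)
Clause 2: 2 literal(s)
Clause 3: 1 literal(s)
Total = 5

5


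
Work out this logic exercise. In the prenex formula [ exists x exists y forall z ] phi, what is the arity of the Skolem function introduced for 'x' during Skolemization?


Quantifier prefix: exists x exists y forall z
'x' is existentially quantified at position 1.
No universal quantifiers precede it.
Skolem function arity = 0 (a Skolem constant)

0


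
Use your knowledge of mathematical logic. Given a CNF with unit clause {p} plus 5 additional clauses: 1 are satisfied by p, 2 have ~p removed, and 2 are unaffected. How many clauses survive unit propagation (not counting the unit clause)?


Satisfied (removed): 1
Shortened (remain): 2
Unchanged (remain): 2
Remaining = 2 + 2 = 4

4


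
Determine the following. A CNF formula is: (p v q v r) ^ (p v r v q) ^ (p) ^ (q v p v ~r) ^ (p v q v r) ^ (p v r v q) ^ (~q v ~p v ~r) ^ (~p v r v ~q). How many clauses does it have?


A CNF formula is a conjunction of clauses.
Clauses are separated by ^.
Counting the conjuncts: 8 clauses.

8


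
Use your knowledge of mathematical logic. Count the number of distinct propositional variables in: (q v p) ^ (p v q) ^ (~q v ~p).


Identify each variable that appears in the formula.
Variables found: p, q
Count = 2

2


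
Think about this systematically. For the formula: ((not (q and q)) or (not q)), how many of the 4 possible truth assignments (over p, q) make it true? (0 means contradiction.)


Check all 4 assignments:
p=0, q=0: 1
p=0, q=1: 0
p=1, q=0: 1
p=1, q=1: 0
Count of True = 2

2


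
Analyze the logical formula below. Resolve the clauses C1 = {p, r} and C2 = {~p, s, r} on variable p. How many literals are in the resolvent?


Remove p from C1 and ~p from C2.
C1 remainder: {r}
C2 remainder: {s, r}
Union (resolvent): {r, s}
Resolvent has 2 literal(s).

2


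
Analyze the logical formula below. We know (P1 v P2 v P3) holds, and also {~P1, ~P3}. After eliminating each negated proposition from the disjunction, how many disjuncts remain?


Original disjuncts (3): P1, P2, P3
Negated (eliminate): ~P1, ~P3
Remaining disjuncts: P2
Count = 3 - 2 = 1

1


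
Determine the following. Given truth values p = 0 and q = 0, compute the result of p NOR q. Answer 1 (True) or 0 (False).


p = 0, q = 0
Operation: p NOR q
Evaluate: 0 NOR 0 = 1

1


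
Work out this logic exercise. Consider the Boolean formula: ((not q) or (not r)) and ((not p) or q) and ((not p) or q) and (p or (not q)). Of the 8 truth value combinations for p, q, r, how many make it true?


Evaluate all 8 assignments for p, q, r:
p=0, q=0, r=0: 1
p=0, q=0, r=1: 1
p=0, q=1, r=0: 0
p=0, q=1, r=1: 0
p=1, q=0, r=0: 0
p=1, q=0, r=1: 0
p=1, q=1, r=0: 1
p=1, q=1, r=1: 0
Satisfying count = 3

3


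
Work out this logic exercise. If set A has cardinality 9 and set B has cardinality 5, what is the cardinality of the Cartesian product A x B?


The Cartesian product A x B contains all ordered pairs (a, b).
|A x B| = |A| * |B| = 9 * 5 = 45

45


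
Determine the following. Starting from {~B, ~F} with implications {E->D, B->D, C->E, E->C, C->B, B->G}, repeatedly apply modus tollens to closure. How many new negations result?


Initial negated facts: {~B, ~F}
Apply modus tollens to closure:
  ~B and C->B  =>  ~C
  ~C and E->C  =>  ~E
Final negated: {~B, ~C, ~E, ~F}
New negations: {~C, ~E}
Count = 2

2


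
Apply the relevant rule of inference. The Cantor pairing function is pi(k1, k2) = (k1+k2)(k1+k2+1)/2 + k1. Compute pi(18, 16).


k1 + k2 = 34
(k1+k2)(k1+k2+1)/2 = 34 * 35 / 2 = 595
pi = 595 + 18 = 613

613


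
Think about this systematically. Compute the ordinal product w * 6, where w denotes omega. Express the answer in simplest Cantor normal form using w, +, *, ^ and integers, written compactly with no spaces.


Compute w * 6.
Ordinal * is associative and left-distributive over +, but NOT commutative; for finite n>1, n*w = w but w*n stays w*n.
w * 6 means 6 copies of w concatenated: w*6.
Result = w*6

w*6


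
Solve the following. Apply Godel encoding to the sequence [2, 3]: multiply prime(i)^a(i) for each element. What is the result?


Encode each element as an exponent of the corresponding prime:
  2^2 = 4
  3^3 = 27
Product = 4 * 27 = 108

108


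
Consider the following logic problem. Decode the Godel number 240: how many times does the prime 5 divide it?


Factorize 240 by dividing by 5 repeatedly.
Division steps: 5 divides 240 exactly 1 time(s).
Exponent of 5 = 1

1


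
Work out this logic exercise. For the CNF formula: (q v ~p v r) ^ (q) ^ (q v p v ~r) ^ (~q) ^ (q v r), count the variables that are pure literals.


Check each variable for pure literal status:
p: mixed (not pure)
q: mixed (not pure)
r: mixed (not pure)
Pure literal count = 0

0


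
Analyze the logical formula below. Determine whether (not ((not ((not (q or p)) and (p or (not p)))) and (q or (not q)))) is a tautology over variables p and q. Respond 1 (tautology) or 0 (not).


Check all 4 assignments:
p=0, q=0: 1
p=0, q=1: 0
p=1, q=0: 0
p=1, q=1: 0
Satisfying count = 1/4.
Tautology iff count = 4: no.

0


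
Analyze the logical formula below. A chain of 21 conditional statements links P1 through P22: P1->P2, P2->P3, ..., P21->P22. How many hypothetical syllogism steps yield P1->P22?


With 21 implications in a chain connecting 22 propositions:
P1->P2, P2->P3, ..., P21->P22
Steps needed = (number of implications) - 1 = 21 - 1 = 20

20


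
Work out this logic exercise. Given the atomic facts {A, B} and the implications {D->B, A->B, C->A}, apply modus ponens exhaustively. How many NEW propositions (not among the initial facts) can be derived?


Initial facts: {A, B}
Apply modus ponens to closure:
  (no implication fires)
Final known: {A, B}
New propositions: {(none)}
Count = 0

0


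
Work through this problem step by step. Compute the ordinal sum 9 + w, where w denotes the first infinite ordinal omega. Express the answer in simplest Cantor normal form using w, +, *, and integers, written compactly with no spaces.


Compute 9 + w.
Ordinal + is associative but NOT commutative; for finite n>0, n + w = w but w + n stays w+n.
Any finite left addend is absorbed by w on the right: 9 + w = w.
Result = w

w


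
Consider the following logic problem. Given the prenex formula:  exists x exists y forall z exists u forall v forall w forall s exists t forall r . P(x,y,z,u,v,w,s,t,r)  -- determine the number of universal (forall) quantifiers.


Quantifier prefix: exists x exists y forall z exists u forall v forall w forall s exists t forall r
Mark each quantifier type:
  E E U E U U U E U
Universal count = 5, Existential count = 4
Asked for universal (forall) quantifiers: 5

5


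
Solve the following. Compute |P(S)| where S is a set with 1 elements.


The power set of a set with n elements has 2^n elements.
|P(S)| = 2^1 = 2

2


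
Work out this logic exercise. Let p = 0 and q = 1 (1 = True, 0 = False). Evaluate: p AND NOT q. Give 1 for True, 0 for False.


p = 0, q = 1
Operation: p AND NOT q
Evaluate: 0 AND NOT 1 = 0

0


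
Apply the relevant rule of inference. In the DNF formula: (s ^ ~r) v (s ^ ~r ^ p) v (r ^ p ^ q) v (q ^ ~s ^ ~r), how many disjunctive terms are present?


A DNF formula is a disjunction of terms (conjunctions).
Terms are separated by v.
Counting the disjuncts: 4 terms.

4


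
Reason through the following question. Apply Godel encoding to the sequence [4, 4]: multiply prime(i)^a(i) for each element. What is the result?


Encode each element as an exponent of the corresponding prime:
  2^4 = 16
  3^4 = 81
Product = 16 * 81 = 1296

1296


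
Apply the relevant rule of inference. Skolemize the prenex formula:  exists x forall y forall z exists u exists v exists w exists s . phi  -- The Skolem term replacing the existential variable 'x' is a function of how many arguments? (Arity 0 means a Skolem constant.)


Quantifier prefix: exists x forall y forall z exists u exists v exists w exists s
'x' is existentially quantified at position 1.
No universal quantifiers precede it.
Skolem function arity = 0 (a Skolem constant)

0


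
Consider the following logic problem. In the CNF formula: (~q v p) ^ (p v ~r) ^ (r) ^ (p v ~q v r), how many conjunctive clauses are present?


A CNF formula is a conjunction of clauses.
Clauses are separated by ^.
Counting the conjuncts: 4 clauses.

4


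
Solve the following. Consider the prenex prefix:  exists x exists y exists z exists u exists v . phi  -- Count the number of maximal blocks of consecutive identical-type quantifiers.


Quantifier-type sequence: E E E E E  (A=forall, E=exists)
Group into maximal same-type runs:
  Ex5
Number of blocks = 1

1


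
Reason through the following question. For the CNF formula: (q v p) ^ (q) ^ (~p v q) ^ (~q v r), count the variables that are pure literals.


Check each variable for pure literal status:
p: mixed (not pure)
q: mixed (not pure)
r: pure positive
Pure literal count = 1

1


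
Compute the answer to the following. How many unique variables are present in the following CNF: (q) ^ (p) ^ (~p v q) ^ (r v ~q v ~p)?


Identify each variable that appears in the formula.
Variables found: p, q, r
Count = 3

3


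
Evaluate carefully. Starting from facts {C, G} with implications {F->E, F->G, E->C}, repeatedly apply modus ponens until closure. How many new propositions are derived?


Initial facts: {C, G}
Apply modus ponens to closure:
  (no implication fires)
Final known: {C, G}
New propositions: {(none)}
Count = 0

0


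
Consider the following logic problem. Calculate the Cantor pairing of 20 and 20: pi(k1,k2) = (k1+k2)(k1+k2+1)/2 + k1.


k1 + k2 = 40
(k1+k2)(k1+k2+1)/2 = 40 * 41 / 2 = 820
pi = 820 + 20 = 840

840


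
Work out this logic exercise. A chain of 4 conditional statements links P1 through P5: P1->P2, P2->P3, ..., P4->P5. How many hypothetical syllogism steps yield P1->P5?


With 4 implications in a chain connecting 5 propositions:
P1->P2, P2->P3, ..., P4->P5
Steps needed = (number of implications) - 1 = 4 - 1 = 3

3


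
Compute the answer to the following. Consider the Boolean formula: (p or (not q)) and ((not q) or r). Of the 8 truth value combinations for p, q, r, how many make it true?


Evaluate all 8 assignments for p, q, r:
p=0, q=0, r=0: 1
p=0, q=0, r=1: 1
p=0, q=1, r=0: 0
p=0, q=1, r=1: 0
p=1, q=0, r=0: 1
p=1, q=0, r=1: 1
p=1, q=1, r=0: 0
p=1, q=1, r=1: 1
Satisfying count = 5

5


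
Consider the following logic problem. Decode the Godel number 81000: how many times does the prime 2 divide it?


Factorize 81000 by dividing by 2 repeatedly.
Division steps: 2 divides 81000 exactly 3 time(s).
Exponent of 2 = 3

3


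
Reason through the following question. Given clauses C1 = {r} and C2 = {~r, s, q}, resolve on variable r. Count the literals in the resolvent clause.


Remove r from C1 and ~r from C2.
C1 remainder: {}
C2 remainder: {s, q}
Union (resolvent): {q, s}
Resolvent has 2 literal(s).

2


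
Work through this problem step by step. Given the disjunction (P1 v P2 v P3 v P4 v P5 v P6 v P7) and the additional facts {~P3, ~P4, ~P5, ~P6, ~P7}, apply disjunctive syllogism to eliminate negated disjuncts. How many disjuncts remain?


Original disjuncts (7): P1, P2, P3, P4, P5, P6, P7
Negated (eliminate): ~P3, ~P4, ~P5, ~P6, ~P7
Remaining disjuncts: P1, P2
Count = 7 - 5 = 2

2


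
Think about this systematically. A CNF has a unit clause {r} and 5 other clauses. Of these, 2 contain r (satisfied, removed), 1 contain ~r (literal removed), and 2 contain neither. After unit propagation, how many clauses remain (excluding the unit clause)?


Satisfied (removed): 2
Shortened (remain): 1
Unchanged (remain): 2
Remaining = 1 + 2 = 3

3


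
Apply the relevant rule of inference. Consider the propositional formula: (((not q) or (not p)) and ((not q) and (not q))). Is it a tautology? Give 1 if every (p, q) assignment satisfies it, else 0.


Check all 4 assignments:
p=0, q=0: 1
p=0, q=1: 0
p=1, q=0: 1
p=1, q=1: 0
Satisfying count = 2/4.
Tautology iff count = 4: no.

0


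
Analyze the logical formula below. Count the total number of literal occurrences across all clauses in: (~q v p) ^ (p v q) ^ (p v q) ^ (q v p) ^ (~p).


Counting literals in each clause:
Clause 1: 2 literal(s)
Clause 2: 2 literal(s)
Clause 3: 2 literal(s)
Clause 4: 2 literal(s)
Clause 5: 1 literal(s)
Total = 9

9


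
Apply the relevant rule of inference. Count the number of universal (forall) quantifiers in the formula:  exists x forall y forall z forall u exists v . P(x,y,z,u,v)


Quantifier prefix: exists x forall y forall z forall u exists v
Mark each quantifier type:
  E U U U E
Universal count = 3, Existential count = 2
Asked for universal (forall) quantifiers: 3

3


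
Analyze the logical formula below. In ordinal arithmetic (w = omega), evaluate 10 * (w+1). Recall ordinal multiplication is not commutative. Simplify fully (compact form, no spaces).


Compute 10 * (w+1).
Ordinal * is associative and left-distributive over +, but NOT commutative; for finite n>1, n*w = w but w*n stays w*n.
By left-distributivity: 10 * (w+1) = 10*w + 10*1 = w + 10 = w+10.
Result = w+10

w+10


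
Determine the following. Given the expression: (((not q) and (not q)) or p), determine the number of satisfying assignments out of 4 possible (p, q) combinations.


Check all 4 assignments:
p=0, q=0: 1
p=0, q=1: 0
p=1, q=0: 1
p=1, q=1: 1
Count of True = 3

3


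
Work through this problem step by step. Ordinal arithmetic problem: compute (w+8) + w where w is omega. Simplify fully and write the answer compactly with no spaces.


Compute (w+8) + w.
Ordinal + is associative but NOT commutative; for finite n>0, n + w = w but w + n stays w+n.
(w+8) + w = w + (8+w) = w + w = w*2 (the finite tail 8 is absorbed by the right w).
Result = w*2

w*2


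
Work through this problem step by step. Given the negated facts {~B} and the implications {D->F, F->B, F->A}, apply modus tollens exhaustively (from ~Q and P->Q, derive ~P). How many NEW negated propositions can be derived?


Initial negated facts: {~B}
Apply modus tollens to closure:
  ~B and F->B  =>  ~F
  ~F and D->F  =>  ~D
Final negated: {~B, ~D, ~F}
New negations: {~D, ~F}
Count = 2

2


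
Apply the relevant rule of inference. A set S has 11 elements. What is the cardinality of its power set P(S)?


The power set of a set with n elements has 2^n elements.
|P(S)| = 2^11 = 2048

2048


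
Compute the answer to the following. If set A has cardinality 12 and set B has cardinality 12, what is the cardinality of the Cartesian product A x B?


The Cartesian product A x B contains all ordered pairs (a, b).
|A x B| = |A| * |B| = 12 * 12 = 144

144


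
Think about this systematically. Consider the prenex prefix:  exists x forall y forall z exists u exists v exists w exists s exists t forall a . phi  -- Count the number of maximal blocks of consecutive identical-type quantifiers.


Quantifier-type sequence: E A A E E E E E A  (A=forall, E=exists)
Group into maximal same-type runs:
  Ex1 | Ax2 | Ex5 | Ax1
Number of blocks = 4

4


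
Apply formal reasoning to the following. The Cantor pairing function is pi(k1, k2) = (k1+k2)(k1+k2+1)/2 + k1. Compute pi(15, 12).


k1 + k2 = 27
(k1+k2)(k1+k2+1)/2 = 27 * 28 / 2 = 378
pi = 378 + 15 = 393

393


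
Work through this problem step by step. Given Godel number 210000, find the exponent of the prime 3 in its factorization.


Factorize 210000 by dividing by 3 repeatedly.
Division steps: 3 divides 210000 exactly 1 time(s).
Exponent of 3 = 1

1


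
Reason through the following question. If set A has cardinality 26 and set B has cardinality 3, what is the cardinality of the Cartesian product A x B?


The Cartesian product A x B contains all ordered pairs (a, b).
|A x B| = |A| * |B| = 26 * 3 = 78

78


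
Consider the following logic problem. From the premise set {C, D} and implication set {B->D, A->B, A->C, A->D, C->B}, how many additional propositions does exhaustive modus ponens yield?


Initial facts: {C, D}
Apply modus ponens to closure:
  C and C->B  =>  B
Final known: {B, C, D}
New propositions: {B}
Count = 1

1


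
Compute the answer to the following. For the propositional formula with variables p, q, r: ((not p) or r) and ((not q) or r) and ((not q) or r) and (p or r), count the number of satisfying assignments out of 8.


Evaluate all 8 assignments for p, q, r:
p=0, q=0, r=0: 0
p=0, q=0, r=1: 1
p=0, q=1, r=0: 0
p=0, q=1, r=1: 1
p=1, q=0, r=0: 0
p=1, q=0, r=1: 1
p=1, q=1, r=0: 0
p=1, q=1, r=1: 1
Satisfying count = 4

4


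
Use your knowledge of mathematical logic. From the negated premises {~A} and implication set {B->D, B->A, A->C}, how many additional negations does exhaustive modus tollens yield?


Initial negated facts: {~A}
Apply modus tollens to closure:
  ~A and B->A  =>  ~B
Final negated: {~A, ~B}
New negations: {~B}
Count = 1

1


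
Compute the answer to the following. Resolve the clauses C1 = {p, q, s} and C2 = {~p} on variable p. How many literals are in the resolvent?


Remove p from C1 and ~p from C2.
C1 remainder: {q, s}
C2 remainder: {}
Union (resolvent): {q, s}
Resolvent has 2 literal(s).

2


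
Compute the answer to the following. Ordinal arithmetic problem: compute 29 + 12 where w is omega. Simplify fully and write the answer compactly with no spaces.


Compute 29 + 12.
Ordinal + is associative but NOT commutative; for finite n>0, n + w = w but w + n stays w+n.
Both operands finite; ordinal + agrees with natural +: 29 + 12 = 41.
Result = 41

41


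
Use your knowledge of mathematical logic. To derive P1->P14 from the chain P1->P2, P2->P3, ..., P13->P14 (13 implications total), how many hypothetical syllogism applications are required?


With 13 implications in a chain connecting 14 propositions:
P1->P2, P2->P3, ..., P13->P14
Steps needed = (number of implications) - 1 = 13 - 1 = 12

12


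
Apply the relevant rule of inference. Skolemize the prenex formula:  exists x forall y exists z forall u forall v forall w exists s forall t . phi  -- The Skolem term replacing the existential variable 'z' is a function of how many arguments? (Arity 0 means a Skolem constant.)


Quantifier prefix: exists x forall y exists z forall u forall v forall w exists s forall t
'z' is existentially quantified at position 3.
Universal variables preceding it: y
Skolem function arity = 1

1


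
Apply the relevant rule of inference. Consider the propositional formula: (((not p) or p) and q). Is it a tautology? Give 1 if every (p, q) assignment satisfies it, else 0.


Check all 4 assignments:
p=0, q=0: 0
p=0, q=1: 1
p=1, q=0: 0
p=1, q=1: 1
Satisfying count = 2/4.
Tautology iff count = 4: no.

0


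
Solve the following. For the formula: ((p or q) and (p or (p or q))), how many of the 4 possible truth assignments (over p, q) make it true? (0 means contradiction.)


Check all 4 assignments:
p=0, q=0: 0
p=0, q=1: 1
p=1, q=0: 1
p=1, q=1: 1
Count of True = 3

3


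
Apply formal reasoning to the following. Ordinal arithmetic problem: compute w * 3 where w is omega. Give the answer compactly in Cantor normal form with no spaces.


Compute w * 3.
Ordinal * is associative and left-distributive over +, but NOT commutative; for finite n>1, n*w = w but w*n stays w*n.
w * 3 means 3 copies of w concatenated: w*3.
Result = w*3

w*3


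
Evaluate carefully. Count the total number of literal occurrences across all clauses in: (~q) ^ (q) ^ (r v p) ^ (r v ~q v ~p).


Counting literals in each clause:
Clause 1: 1 literal(s)
Clause 2: 1 literal(s)
Clause 3: 2 literal(s)
Clause 4: 3 literal(s)
Total = 7

7


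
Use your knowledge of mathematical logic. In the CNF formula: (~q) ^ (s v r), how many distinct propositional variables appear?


Identify each variable that appears in the formula.
Variables found: q, r, s
Count = 3

3


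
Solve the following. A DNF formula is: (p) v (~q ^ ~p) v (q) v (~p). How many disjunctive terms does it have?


A DNF formula is a disjunction of terms (conjunctions).
Terms are separated by v.
Counting the disjuncts: 4 terms.

4


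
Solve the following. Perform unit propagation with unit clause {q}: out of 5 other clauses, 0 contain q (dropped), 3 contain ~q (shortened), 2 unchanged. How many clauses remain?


Satisfied (removed): 0
Shortened (remain): 3
Unchanged (remain): 2
Remaining = 3 + 2 = 5

5


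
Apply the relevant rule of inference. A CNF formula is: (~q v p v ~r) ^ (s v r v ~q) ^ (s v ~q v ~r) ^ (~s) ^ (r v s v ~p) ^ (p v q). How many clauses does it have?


A CNF formula is a conjunction of clauses.
Clauses are separated by ^.
Counting the conjuncts: 6 clauses.

6


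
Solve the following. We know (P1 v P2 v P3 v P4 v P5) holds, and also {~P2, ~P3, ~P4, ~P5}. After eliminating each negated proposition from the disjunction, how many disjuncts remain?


Original disjuncts (5): P1, P2, P3, P4, P5
Negated (eliminate): ~P2, ~P3, ~P4, ~P5
Remaining disjuncts: P1
Count = 5 - 4 = 1

1


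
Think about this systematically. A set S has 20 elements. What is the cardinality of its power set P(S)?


The power set of a set with n elements has 2^n elements.
|P(S)| = 2^20 = 1048576

1048576


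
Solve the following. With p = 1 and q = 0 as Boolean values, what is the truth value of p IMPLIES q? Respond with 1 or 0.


p = 1, q = 0
Operation: p IMPLIES q
Evaluate: 1 IMPLIES 0 = 0

0


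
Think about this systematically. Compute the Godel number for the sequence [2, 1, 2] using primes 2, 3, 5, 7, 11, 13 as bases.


Encode each element as an exponent of the corresponding prime:
  2^2 = 4
  3^1 = 3
  5^2 = 25
Product = 4 * 3 * 25 = 300

300


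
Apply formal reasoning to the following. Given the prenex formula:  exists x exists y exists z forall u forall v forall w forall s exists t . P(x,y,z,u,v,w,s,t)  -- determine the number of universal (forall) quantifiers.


Quantifier prefix: exists x exists y exists z forall u forall v forall w forall s exists t
Mark each quantifier type:
  E E E U U U U E
Universal count = 4, Existential count = 4
Asked for universal (forall) quantifiers: 4

4


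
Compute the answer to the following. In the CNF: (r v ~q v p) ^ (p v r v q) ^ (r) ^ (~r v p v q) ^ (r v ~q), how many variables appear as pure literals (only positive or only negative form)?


Check each variable for pure literal status:
p: pure positive
q: mixed (not pure)
r: mixed (not pure)
Pure literal count = 1

1


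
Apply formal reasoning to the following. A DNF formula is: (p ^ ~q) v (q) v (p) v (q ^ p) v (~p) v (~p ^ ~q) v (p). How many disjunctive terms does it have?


A DNF formula is a disjunction of terms (conjunctions).
Terms are separated by v.
Counting the disjuncts: 7 terms.

7


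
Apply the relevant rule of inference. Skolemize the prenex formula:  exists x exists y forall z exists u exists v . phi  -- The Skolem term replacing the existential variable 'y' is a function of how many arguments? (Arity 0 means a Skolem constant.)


Quantifier prefix: exists x exists y forall z exists u exists v
'y' is existentially quantified at position 2.
No universal quantifiers precede it.
Skolem function arity = 0 (a Skolem constant)

0


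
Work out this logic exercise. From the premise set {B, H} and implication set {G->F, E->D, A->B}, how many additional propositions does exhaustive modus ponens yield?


Initial facts: {B, H}
Apply modus ponens to closure:
  (no implication fires)
Final known: {B, H}
New propositions: {(none)}
Count = 0

0
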